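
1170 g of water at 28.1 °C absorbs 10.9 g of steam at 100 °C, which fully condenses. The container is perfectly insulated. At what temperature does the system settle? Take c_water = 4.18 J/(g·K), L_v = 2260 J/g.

Heat gained plus heat lost sum to zero:
steam→water at 100 °C releases m L_v = 10.9·2260 = 24634; condensed water 100 °C→T: 45.56(T − 100); water warms: 1170·4.18·(T − 28.1) = 4890.6(T − 28.1)
4936.2 T = 24634 + 4556.2 + 137426 = 166616
T ≈ 33.75 °C (< 100 °C, so full condensation is consistent).

T_f ≈ 33.8 °C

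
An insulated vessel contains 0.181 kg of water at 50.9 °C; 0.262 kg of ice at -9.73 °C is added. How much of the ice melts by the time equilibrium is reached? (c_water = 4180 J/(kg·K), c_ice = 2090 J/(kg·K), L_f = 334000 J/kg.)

m_melted ≈ 0.0993 kg

Cooling the water to 0 °C releases 0.181×4180×50.9 = 38510 J.
Of that, 0.262×2090×9.73 = 5328 J goes to bring the ice to 0 °C, leaving 33182 J.
Fully melting the ice requires m_ice L_f = 0.262×334000 = 87508 J.
Since 33182 < 87508 J, not all the ice melts; equilibrium is at 0 °C.
m_melt = 33182 / L_f = 0.09935 kg.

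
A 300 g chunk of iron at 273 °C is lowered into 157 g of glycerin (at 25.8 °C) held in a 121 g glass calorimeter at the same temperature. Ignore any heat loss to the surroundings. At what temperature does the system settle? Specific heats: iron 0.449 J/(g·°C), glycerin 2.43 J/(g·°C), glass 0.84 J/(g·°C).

T_f ≈ 79.7 °C

T_f is the heat-capacity-weighted average of the initial temperatures:
T_f = (134.7×273 + 381.51×25.8 + 101.64×25.8) / (134.7 + 381.51 + 101.64)
    = 49238 / 617.85 ≈ 79.69 °C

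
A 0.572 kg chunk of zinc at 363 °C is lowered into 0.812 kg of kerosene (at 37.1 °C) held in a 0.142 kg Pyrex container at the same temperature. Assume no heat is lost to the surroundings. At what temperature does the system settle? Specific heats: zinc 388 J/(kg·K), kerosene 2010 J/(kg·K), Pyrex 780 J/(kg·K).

T_f is the heat-capacity-weighted average of the initial temperatures:
T_f = (221.94*363 + 1632.1*37.1 + 110.76*37.1) / (221.94 + 1632.1 + 110.76)
    = 145224 / 1964.8 ≈ 73.91 °C

T_f ≈ 73.9 °C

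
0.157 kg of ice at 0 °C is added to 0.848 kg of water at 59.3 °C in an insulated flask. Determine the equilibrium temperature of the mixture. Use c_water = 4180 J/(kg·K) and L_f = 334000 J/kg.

T_f ≈ 37.6 °C

Conservation of energy gives ΣQ = 0:
melt ice: 0.157×334000 = 52438; meltwater 0→T: 0.157×4180×T = 656.26 T; water cools: 0.848×4180×(T − 59.3) = 3544.6(T − 59.3)
4200.9 T = 210197 − 52438 = 157759
T ≈ 37.55 °C. Since T > 0 °C, the all-ice-melts assumption holds.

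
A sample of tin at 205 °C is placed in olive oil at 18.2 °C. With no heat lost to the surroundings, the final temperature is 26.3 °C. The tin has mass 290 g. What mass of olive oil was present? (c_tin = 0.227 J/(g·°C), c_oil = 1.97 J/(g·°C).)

Net heat exchanged in the isolated system is zero:
290·0.227·(26.3 − 205) + m·1.97·(26.3 − 18.2) = 0
15.96 m = 11764
m = 11764/15.96 ≈ 737.2 g

m ≈ 737 g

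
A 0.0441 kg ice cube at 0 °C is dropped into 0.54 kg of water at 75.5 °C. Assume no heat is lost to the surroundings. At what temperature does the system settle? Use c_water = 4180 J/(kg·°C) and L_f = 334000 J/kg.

Taking heat into each body as positive, Σ m c ΔT = 0:
latent heat to melt: 0.0441×334000 = 14729; warm the meltwater: 184.34 T; water cools: 0.54×4180×(T − 75.5) = 2257.2(T − 75.5)
2441.5 T = 170419 − 14729 = 155689
T ≈ 63.77 °C (positive, so assuming full melt was valid).

T_f ≈ 63.8 °C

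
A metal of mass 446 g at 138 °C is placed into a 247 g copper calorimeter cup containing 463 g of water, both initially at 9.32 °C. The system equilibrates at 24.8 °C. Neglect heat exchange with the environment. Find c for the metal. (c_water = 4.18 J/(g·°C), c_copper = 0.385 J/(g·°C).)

c ≈ 0.623 J/(g·°C)

Energy conservation, ΣQ = 0:
446×c×(24.8 − 138) + 463×4.18×(24.8 − 9.32) + 247×0.385×(24.8 − 9.32) = 0
-50487 c = -31431
c = -31431/-50487 ≈ 0.6226 J/(g·°C)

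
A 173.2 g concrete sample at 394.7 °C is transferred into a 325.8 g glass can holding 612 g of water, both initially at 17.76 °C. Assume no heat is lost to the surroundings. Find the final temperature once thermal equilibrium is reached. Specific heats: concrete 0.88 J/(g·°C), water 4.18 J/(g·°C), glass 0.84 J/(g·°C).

Conservation of energy gives ΣQ = 0:
173.2*0.88*(T − 394.7) + 612*4.18*(T − 17.76) + 325.8*0.84*(T − 17.76) = 0
2984.2 T = 110452
T = 110452 / 2984.2 = 37 °C

T_f ≈ 37.0 °C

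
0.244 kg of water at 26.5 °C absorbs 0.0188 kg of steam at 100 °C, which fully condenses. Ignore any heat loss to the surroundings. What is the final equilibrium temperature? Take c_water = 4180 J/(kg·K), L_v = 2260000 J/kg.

T_f ≈ 70.4 °C

Conservation of energy gives ΣQ = 0:
condense steam: −0.0188·2260000 = −42488; condensed water 100 °C→T: 78.58(T − 100); original water: 1019.9(T − 26.5)
1098.5 T = 42488 + 7858.4 + 27028 = 77374
T ≈ 70.44 °C — below 100 °C, confirming all the steam condensed.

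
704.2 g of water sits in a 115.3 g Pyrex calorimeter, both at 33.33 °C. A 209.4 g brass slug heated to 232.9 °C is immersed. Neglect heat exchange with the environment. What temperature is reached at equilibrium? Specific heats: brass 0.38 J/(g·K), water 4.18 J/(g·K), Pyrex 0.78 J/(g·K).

Setting the total heat transfer to zero:
209.4*0.38*(T − 232.9) + 704.2*4.18*(T − 33.33) + 115.3*0.78*(T − 33.33) = 0
(79.57 + 2943.6 + 89.93) T = 79.57*232.9 + 2943.6*33.33 + 89.93*33.33
T ≈ 38.43 °C

T_f ≈ 38.4 °C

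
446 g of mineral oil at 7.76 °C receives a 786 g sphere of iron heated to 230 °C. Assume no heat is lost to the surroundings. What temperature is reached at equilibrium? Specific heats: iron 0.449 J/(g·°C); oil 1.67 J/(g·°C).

T_f ≈ 79.2 °C

T_f = Σ m_i c_i T_i / Σ m_i c_i:
T_f = (352.91*230 + 744.82*7.76) / (352.91 + 744.82)
    = 86950 / 1097.7 ≈ 79.21 °C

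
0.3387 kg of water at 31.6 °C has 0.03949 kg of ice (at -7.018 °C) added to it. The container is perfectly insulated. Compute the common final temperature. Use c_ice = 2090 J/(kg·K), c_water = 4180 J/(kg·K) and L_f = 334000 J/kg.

T_f ≈ 19.6 °C

Let T be the final temperature. ΣQ_i = 0:
warm ice to 0 °C: 0.03949·2090·(0 − (-7.018)) = 579.22
  fusion: m_ice L_f = 0.03949·334000 = 13190
  warm the meltwater: 165.07 T
  water: 1415.8(T − 31.6)
1580.8 T = 44738 − 13769 = 30969
T ≈ 19.59 °C — above 0 °C, consistent with complete melting.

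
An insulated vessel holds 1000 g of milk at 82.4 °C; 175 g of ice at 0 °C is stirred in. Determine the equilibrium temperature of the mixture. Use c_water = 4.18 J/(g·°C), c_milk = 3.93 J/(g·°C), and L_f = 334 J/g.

Energy conservation, ΣQ = 0:
fusion: m_ice L_f = 175×334 = 58450
  warm the meltwater: 731.5 T
  milk cools: 1000×3.93×(T − 82.4) = 3930(T − 82.4)
4661.5 T = 323832 − 58450 = 265382
T ≈ 56.93 °C (positive, so assuming full melt was valid).

T_f ≈ 56.9 °C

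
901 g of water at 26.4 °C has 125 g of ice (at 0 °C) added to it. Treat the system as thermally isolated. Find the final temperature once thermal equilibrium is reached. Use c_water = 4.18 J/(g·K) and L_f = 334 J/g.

Net heat exchanged in the isolated system is zero:
melt ice: 125·334 = 41750
  meltwater 0→T: 125·4.18·T = 522.5 T
  water: 3766.2(T − 26.4)
4288.7 T = 99427 − 41750 = 57677
T ≈ 13.45 °C. Since T > 0 °C, the all-ice-melts assumption holds.

T_f ≈ 13.4 °C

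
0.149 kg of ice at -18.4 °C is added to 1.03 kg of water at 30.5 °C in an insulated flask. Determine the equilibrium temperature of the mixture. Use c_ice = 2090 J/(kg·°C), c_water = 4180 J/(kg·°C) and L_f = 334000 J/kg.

T_f ≈ 15.4 °C

Energy conservation, ΣQ = 0:
ice -18.4→0 °C: 0.149×2090×18.4 = 5729.9; fusion: m_ice L_f = 0.149×334000 = 49766; meltwater 0→T: 0.149×4180×T = 622.82 T; water cools: 1.03×4180×(T − 30.5) = 4305.4(T − 30.5)
4928.2 T = 131315 − 55496 = 75819
T ≈ 15.38 °C (positive, so assuming full melt was valid).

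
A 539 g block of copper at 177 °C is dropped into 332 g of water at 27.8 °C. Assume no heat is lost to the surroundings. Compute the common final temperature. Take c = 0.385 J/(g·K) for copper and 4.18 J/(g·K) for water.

T_f ≈ 47.2 °C

Let T be the final temperature. ΣQ_i = 0:
539×0.385×(T − 177) + 332×4.18×(T − 27.8) = 0
207.52(T − 177) + 1387.8(T − 27.8) = 0
1595.3 T = 75310
T ≈ 47.21 °C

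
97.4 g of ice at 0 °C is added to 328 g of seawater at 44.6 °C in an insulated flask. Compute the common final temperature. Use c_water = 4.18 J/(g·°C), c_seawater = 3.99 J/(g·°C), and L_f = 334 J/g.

Net heat exchanged in the isolated system is zero:
melt ice: 97.4×334 = 32532; meltwater 0→T: 97.4×4.18×T = 407.13 T; seawater: 1308.7(T − 44.6)
1715.9 T = 58369 − 32532 = 25837
T ≈ 15.06 °C. Since T > 0 °C, the all-ice-melts assumption holds.

T_f ≈ 15.1 °C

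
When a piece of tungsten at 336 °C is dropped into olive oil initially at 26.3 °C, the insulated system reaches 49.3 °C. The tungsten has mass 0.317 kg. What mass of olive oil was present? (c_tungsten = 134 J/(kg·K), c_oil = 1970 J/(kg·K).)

m ≈ 0.269 kg

Heat gained plus heat lost sum to zero:
0.317·134·(49.3 − 336) + m·1970·(49.3 − 26.3) = 0
45310 m = 12178
m = 12178/45310 ≈ 0.2688 kg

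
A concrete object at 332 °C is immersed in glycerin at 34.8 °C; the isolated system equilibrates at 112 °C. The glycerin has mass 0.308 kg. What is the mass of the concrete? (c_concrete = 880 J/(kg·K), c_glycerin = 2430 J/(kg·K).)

|Q_concrete| = |Q_glycerin|:
m×880×(332 − 112) = 0.308×2430×(112 − 34.8)
193600 m = 57780  ⇒  m ≈ 0.2984 kg

m ≈ 0.298 kg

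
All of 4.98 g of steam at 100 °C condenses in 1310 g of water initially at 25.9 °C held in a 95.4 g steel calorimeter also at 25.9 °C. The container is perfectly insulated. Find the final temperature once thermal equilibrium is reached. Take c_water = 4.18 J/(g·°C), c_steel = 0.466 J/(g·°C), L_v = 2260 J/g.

Energy balance with sensible and latent terms:
steam→water at 100 °C releases m L_v = 4.98×2260 = 11255
  condensed water 100 °C→T: 20.82(T − 100)
  original water: 5475.8(T − 25.9)
  steel cup: 95.4×0.466×(T − 25.9) = 44.46(T − 25.9)
5541.1 T = 11255 + 2081.6 + 142975 = 156311
T ≈ 28.21 °C — below 100 °C, confirming all the steam condensed.

T_f ≈ 28.2 °C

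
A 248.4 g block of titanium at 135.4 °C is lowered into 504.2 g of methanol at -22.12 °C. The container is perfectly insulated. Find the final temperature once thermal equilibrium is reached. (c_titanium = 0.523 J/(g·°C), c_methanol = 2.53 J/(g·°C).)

Heat lost by the titanium equals heat gained by the methanol:
248.4·0.523·(135.4 − T) = 504.2·2.53·(T − (-22.12))
129.91(135.4 − T) = 1275.6(T − (-22.12))
1405.5 T = -10627  ⇒  T ≈ -7.56 °C

T_f ≈ -7.6 °C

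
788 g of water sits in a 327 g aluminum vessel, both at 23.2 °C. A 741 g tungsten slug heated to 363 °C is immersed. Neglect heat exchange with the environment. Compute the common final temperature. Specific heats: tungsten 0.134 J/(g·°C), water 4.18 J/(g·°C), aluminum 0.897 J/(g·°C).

T_f ≈ 32.4 °C

Conservation of energy gives ΣQ = 0:
741·0.134·(T − 363) + 788·4.18·(T − 23.2) + 327·0.897·(T − 23.2) = 0
99.29(T − 363) + 3293.8(T − 23.2) + 293.32(T − 23.2) = 0
3686.5 T = 119266
T = 119266 / 3686.5 = 32.4 °C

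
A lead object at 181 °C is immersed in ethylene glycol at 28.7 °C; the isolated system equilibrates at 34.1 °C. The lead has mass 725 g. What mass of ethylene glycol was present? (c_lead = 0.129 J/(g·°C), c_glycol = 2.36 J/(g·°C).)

|Q_lead| = |Q_glycol|:
725×0.129×(181 − 34.1) = m×2.36×(34.1 − 28.7)
12.74 m = 13739  ⇒  m ≈ 1078 g

m ≈ 1080 g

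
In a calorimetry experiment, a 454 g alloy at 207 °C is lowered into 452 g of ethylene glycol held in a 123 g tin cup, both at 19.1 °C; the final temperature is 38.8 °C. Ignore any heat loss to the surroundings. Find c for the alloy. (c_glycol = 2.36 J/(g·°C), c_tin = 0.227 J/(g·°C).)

Heat gained plus heat lost sum to zero:
454·c·(38.8 − 207) + 452·2.36·(38.8 − 19.1) + 123·0.227·(38.8 − 19.1) = 0
-76363 c = -21564
c = -21564/-76363 ≈ 0.2824 J/(g·°C)

c ≈ 0.282 J/(g·°C)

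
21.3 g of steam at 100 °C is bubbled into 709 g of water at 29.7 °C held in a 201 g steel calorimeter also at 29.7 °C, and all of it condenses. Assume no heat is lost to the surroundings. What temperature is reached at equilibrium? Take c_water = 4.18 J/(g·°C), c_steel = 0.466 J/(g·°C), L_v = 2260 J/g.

Heat gained plus heat lost sum to zero:
steam→water at 100 °C releases m L_v = 21.3·2260 = 48138; condensate cools 100→T: 21.3·4.18·(T − 100) = 89.03(T − 100); original water: 2963.6(T − 29.7); steel cup: 201·0.466·(T − 29.7) = 93.67(T − 29.7)
3146.3 T = 48138 + 8903.4 + 90801 = 147843
T ≈ 46.99 °C, under the boiling point, so the assumption holds.

T_f ≈ 47.0 °C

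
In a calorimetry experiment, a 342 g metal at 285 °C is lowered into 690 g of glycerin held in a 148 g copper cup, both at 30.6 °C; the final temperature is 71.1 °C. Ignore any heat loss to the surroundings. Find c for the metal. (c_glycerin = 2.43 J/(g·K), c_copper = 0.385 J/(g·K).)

Energy conservation, ΣQ = 0:
342×c×(71.1 − 285) + 690×2.43×(71.1 − 30.6) + 148×0.385×(71.1 − 30.6) = 0
-73154 c = -70214
c = -70214/-73154 ≈ 0.9598 J/(g·K)

c ≈ 0.96 J/(g·K)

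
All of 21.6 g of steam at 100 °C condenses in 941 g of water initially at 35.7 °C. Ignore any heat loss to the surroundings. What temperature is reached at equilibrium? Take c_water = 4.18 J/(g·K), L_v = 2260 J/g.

T_f ≈ 49.3 °C

Sum of m c ΔT and latent-heat terms is zero:
latent heat released on condensation: 21.6×2260 = 48816; condensed water 100 °C→T: 90.29(T − 100); water warms: 941×4.18×(T − 35.7) = 3933.4(T − 35.7)
4023.7 T = 48816 + 9028.8 + 140422 = 198266
T ≈ 49.28 °C (< 100 °C, so full condensation is consistent).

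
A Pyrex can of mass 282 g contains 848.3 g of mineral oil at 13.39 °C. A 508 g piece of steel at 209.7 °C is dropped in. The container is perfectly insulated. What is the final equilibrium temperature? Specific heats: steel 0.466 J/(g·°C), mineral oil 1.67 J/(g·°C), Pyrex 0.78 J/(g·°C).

Heat gained plus heat lost sum to zero:
508·0.466·(T − 209.7) + 848.3·1.67·(T − 13.39) + 282·0.78·(T − 13.39) = 0
1873.3 T = 71556
T = 71556 / 1873.3 = 38.2 °C

T_f ≈ 38.2 °C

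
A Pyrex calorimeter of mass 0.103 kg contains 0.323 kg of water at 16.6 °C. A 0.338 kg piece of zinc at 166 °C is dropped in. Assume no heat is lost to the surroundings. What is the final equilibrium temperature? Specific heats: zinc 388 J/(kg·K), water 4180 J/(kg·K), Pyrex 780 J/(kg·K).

T_f ≈ 29.1 °C

T_f is the heat-capacity-weighted average of the initial temperatures:
T_f = (131.14·166 + 1350.1·16.6 + 80.34·16.6) / (131.14 + 1350.1 + 80.34)
    = 45516 / 1561.6 ≈ 29.15 °C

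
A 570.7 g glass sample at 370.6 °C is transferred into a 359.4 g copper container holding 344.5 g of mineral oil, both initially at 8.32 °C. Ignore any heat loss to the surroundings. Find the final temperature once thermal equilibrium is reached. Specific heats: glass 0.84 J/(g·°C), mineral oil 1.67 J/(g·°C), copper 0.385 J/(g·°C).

T_f ≈ 153.9 °C

Conservation of energy gives ΣQ = 0:
570.7*0.84*(T − 370.6) + 344.5*1.67*(T − 8.32) + 359.4*0.385*(T − 8.32) = 0
(479.39 + 575.31 + 138.37) T = 479.39*370.6 + 575.31*8.32 + 138.37*8.32
T = 183599/1193.1 ≈ 153.89 °C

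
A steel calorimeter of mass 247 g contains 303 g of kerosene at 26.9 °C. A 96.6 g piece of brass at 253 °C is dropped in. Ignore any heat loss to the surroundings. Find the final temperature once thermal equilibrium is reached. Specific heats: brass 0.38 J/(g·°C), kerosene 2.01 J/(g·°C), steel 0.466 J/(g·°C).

Conservation of energy gives ΣQ = 0:
96.6·0.38·(T − 253) + 303·2.01·(T − 26.9) + 247·0.466·(T − 26.9) = 0
36.71(T − 253) + 609.03(T − 26.9) + 115.1(T − 26.9) = 0
760.84 T = 28766
T ≈ 37.81 °C

T_f ≈ 37.8 °C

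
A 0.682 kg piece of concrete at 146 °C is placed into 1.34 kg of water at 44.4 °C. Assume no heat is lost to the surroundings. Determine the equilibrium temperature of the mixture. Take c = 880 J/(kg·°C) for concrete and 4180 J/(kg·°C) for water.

T_f ≈ 54.2 °C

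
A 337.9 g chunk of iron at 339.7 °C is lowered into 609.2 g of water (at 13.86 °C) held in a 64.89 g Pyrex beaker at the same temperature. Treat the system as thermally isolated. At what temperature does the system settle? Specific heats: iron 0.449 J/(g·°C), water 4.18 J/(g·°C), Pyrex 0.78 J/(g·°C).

T_f ≈ 31.8 °C

Heat gained plus heat lost sum to zero:
337.9*0.449*(T − 339.7) + 609.2*4.18*(T − 13.86) + 64.89*0.78*(T − 13.86) = 0
151.72(T − 339.7) + 2546.5(T − 13.86) + 50.61(T − 13.86) = 0
2748.8 T = 87534
T ≈ 31.84 °C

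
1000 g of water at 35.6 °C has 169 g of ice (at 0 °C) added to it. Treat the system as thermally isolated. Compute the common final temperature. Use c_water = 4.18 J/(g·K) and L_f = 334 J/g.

T_f ≈ 18.9 °C

Sum of m c ΔT and latent-heat terms is zero:
melt ice: 169·334 = 56446; meltwater 0→T: 169·4.18·T = 706.42 T; water cools: 1000·4.18·(T − 35.6) = 4180(T − 35.6)
4886.4 T = 148808 − 56446 = 92362
T ≈ 18.90 °C — above 0 °C, consistent with complete melting.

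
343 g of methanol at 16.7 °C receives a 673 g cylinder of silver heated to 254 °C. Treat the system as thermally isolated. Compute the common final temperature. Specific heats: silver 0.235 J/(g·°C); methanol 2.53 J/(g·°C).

T_f ≈ 53.3 °C

Let T be the final temperature. ΣQ_i = 0:
673*0.235*(T − 254) + 343*2.53*(T − 16.7) = 0
(158.16 + 867.79) T = 158.16*254 + 867.79*16.7
T ≈ 53.28 °C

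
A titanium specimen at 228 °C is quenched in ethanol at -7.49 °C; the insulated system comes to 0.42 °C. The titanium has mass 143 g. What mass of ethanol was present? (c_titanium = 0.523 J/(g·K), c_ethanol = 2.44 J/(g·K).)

Heat lost by the titanium = heat gained by the ethanol:
143·0.523·(228 − 0.42) = m·2.44·(0.42 − (-7.49))
19.3 m = 17020  ⇒  m ≈ 881.9 g

m ≈ 882 g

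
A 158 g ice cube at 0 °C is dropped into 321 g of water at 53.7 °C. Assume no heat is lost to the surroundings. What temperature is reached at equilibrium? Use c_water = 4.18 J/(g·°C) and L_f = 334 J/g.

Sum of m c ΔT and latent-heat terms is zero:
fusion: m_ice L_f = 158×334 = 52772
  warm the meltwater: 660.44 T
  water cools: 321×4.18×(T − 53.7) = 1341.8(T − 53.7)
2002.2 T = 72054 − 52772 = 19282
T ≈ 9.63 °C (positive, so assuming full melt was valid).

T_f ≈ 9.6 °C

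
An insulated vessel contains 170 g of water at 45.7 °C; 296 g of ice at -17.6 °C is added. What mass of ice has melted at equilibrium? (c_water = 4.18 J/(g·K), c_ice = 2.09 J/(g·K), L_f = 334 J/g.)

m_melted ≈ 64.6 g

Water can give up m c ΔT = 170×4.18×45.7 = 32474 J before reaching 0 °C.
Of that, 296×2.09×17.6 = 10888 J goes to bring the ice to 0 °C, leaving 21586 J.
Melting all 296 g of ice would need 296×334 = 98864 J.
That's not enough to melt it all — equilibrium is at 0 °C with ice remaining.
m_melted×334 = 21586  ⇒  m_melted ≈ 64.63 g.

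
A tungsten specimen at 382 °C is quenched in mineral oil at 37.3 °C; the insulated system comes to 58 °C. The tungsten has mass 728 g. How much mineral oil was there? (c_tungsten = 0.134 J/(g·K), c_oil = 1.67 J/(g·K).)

m ≈ 914 g

Taking heat into each body as positive, Σ m c ΔT = 0:
728·0.134·(58 − 382) + m·1.67·(58 − 37.3) = 0
34.57 m = 31607
m = 31607/34.57 ≈ 914.3 g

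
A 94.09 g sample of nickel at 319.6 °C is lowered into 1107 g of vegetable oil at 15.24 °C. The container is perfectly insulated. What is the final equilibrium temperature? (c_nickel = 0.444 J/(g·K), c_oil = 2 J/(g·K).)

T_f = Σ m_i c_i T_i / Σ m_i c_i:
T_f = (41.78·319.6 + 2214·15.24) / (41.78 + 2214)
    = 47093 / 2255.8 ≈ 20.88 °C

T_f ≈ 20.9 °C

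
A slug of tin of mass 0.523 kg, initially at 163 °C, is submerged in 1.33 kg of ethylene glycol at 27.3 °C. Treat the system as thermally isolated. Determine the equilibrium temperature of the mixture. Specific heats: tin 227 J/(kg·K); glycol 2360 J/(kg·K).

T_f ≈ 32.2 °C

Heat lost by the tin equals heat gained by the glycol:
0.523*227*(163 − T) = 1.33*2360*(T − 27.3)
118.72(163 − T) = 3138.8(T − 27.3)
3257.5 T = 105041  ⇒  T ≈ 32.25 °C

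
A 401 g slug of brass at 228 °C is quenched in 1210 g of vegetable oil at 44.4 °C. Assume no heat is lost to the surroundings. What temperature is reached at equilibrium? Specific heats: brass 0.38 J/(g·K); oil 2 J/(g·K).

T_f ≈ 55.3 °C

Set heat shed by the hot body equal to heat absorbed by the cold body:
401*0.38*(228 − T) = 1210*2*(T − 44.4)
152.38(228 − T) = 2420(T − 44.4)
2572.4 T = 142191  ⇒  T ≈ 55.28 °C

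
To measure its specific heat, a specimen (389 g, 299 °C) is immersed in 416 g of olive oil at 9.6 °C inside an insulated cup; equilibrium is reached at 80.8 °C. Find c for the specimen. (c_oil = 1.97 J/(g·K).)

Heat lost by the specimen = heat gained by the oil:
389·c·(299 − 80.8) = 416·1.97·(80.8 − 9.6)
84880 c = 58350  ⇒  c ≈ 0.6874 J/(g·K)

c ≈ 0.687 J/(g·K)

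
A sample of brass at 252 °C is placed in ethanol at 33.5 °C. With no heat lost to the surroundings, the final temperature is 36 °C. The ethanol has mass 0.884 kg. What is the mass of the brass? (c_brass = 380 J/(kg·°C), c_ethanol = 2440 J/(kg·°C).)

Taking heat into each body as positive, Σ m c ΔT = 0:
m·380·(36 − 252) + 0.884·2440·(36 − 33.5) = 0
-82080 m = -5392.4
m = -5392.4/-82080 ≈ 0.0657 kg

m ≈ 0.0657 kg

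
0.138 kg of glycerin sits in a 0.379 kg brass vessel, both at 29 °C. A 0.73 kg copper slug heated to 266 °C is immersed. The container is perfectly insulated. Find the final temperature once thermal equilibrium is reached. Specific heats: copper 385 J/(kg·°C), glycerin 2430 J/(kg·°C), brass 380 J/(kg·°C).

T_f ≈ 116.6 °C

Heat gained plus heat lost sum to zero:
0.73·385·(T − 266) + 0.138·2430·(T − 29) + 0.379·380·(T − 29) = 0
281.05(T − 266) + 335.34(T − 29) + 144.02(T − 29) = 0
760.41 T = 88661
T = 88661/760.41 ≈ 116.60 °C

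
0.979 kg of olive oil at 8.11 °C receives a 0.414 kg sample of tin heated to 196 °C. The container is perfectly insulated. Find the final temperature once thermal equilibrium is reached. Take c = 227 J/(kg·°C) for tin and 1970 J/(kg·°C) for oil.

Energy conservation, ΣQ = 0:
0.414×227×(T − 196) + 0.979×1970×(T − 8.11) = 0
93.98(T − 196) + 1928.6(T − 8.11) = 0
(93.98 + 1928.6) T = 93.98×196 + 1928.6×8.11
T = 34061/2022.6 ≈ 16.84 °C

T_f ≈ 16.8 °C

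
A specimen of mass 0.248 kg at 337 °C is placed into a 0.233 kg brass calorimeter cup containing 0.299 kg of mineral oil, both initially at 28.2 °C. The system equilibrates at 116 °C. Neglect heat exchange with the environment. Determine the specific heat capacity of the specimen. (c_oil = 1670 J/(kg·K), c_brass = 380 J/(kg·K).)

c ≈ 942 J/(kg·K)

Energy conservation, ΣQ = 0:
0.248×c×(116 − 337) + 0.299×1670×(116 − 28.2) + 0.233×380×(116 − 28.2) = 0
-54.81 c = -51615
c = -51615/-54.81 ≈ 941.7 J/(kg·K)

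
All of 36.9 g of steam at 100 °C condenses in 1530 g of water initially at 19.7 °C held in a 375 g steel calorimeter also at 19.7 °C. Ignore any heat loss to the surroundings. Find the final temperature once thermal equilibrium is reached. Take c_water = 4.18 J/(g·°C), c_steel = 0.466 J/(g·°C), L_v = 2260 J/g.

T_f ≈ 33.9 °C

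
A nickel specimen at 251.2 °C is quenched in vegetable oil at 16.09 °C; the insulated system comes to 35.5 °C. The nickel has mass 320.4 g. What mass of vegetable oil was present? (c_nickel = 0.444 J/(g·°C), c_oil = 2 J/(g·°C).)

m ≈ 790 g

Setting the total heat transfer to zero:
320.4·0.444·(35.5 − 251.2) + m·2·(35.5 − 16.09) = 0
38.82 m = 30685
m = 30685/38.82 ≈ 790.4 g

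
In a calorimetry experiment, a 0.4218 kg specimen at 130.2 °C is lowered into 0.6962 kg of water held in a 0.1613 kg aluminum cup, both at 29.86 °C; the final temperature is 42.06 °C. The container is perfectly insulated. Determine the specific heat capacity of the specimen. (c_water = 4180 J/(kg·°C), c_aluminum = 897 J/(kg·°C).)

c ≈ 1000 J/(kg·°C)

Heat gained plus heat lost sum to zero:
0.4218×c×(42.06 − 130.2) + 0.6962×4180×(42.06 − 29.86) + 0.1613×897×(42.06 − 29.86) = 0
-37.18 c = -37269
c = -37269/-37.18 ≈ 1002 J/(kg·°C)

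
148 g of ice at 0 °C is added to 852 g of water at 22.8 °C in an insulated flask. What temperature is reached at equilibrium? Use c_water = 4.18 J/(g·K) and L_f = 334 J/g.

Energy balance with sensible and latent terms:
melt ice: 148·334 = 49432; warm the meltwater: 618.64 T; water: 3561.4(T − 22.8)
4180 T = 81199 − 49432 = 31767
T ≈ 7.60 °C — above 0 °C, consistent with complete melting.

T_f ≈ 7.6 °C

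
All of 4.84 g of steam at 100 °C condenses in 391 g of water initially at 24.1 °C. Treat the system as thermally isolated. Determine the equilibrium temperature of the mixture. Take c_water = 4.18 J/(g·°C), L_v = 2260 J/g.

T_f ≈ 31.6 °C

Sum of m c ΔT and latent-heat terms is zero:
steam→water at 100 °C releases m L_v = 4.84×2260 = 10938; condensate cools 100→T: 4.84×4.18×(T − 100) = 20.23(T − 100); original water: 1634.4(T − 24.1)
1654.6 T = 10938 + 2023.1 + 39389 = 52350
T ≈ 31.64 °C, under the boiling point, so the assumption holds.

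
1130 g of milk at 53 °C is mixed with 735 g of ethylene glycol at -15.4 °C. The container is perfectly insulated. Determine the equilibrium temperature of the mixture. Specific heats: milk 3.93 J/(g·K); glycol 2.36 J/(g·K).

T_f ≈ 33.8 °C

Setting the total heat transfer to zero:
1130·3.93·(T − 53) + 735·2.36·(T − (-15.4)) = 0
4440.9(T − 53) + 1734.6(T − (-15.4)) = 0
(4440.9 + 1734.6) T = 4440.9·53 + 1734.6·(-15.4)
T ≈ 33.79 °C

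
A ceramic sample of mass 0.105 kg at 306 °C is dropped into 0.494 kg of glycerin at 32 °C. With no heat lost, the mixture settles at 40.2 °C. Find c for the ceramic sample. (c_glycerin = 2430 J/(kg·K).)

Energy conservation, ΣQ = 0:
0.105·c·(40.2 − 306) + 0.494·2430·(40.2 − 32) = 0
-27.91 c = -9843.4
c = -9843.4/-27.91 ≈ 352.7 J/(kg·K)

c ≈ 353 J/(kg·K)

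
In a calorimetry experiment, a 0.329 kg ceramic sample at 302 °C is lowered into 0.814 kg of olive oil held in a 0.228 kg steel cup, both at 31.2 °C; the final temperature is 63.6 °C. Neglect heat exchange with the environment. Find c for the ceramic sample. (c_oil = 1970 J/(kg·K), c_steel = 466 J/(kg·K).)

Taking heat into each body as positive, Σ m c ΔT = 0:
0.329×c×(63.6 − 302) + 0.814×1970×(63.6 − 31.2) + 0.228×466×(63.6 − 31.2) = 0
-78.43 c = -55398
c = -55398/-78.43 ≈ 706.3 J/(kg·K)

c ≈ 706 J/(kg·K)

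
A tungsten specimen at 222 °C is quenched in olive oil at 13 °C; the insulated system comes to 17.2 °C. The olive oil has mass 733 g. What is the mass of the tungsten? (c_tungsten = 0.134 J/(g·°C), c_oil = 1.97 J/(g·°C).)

Taking heat into each body as positive, Σ m c ΔT = 0:
m·0.134·(17.2 − 222) + 733·1.97·(17.2 − 13) = 0
-27.44 m = -6064.8
m = -6064.8/-27.44 ≈ 221 g

m ≈ 221 g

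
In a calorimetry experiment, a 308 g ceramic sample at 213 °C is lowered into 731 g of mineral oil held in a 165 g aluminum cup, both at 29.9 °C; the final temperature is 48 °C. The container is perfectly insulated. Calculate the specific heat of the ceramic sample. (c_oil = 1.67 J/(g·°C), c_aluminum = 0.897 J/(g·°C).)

Conservation of energy gives ΣQ = 0:
308×c×(48 − 213) + 731×1.67×(48 − 29.9) + 165×0.897×(48 − 29.9) = 0
-50820 c = -24775
c = -24775/-50820 ≈ 0.4875 J/(g·°C)

c ≈ 0.488 J/(g·°C)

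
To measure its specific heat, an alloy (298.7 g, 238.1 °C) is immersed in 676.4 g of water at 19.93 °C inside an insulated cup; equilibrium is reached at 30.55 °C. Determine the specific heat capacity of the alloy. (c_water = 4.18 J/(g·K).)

Let T be the final temperature. ΣQ_i = 0:
298.7·c·(30.55 − 238.1) + 676.4·4.18·(30.55 − 19.93) = 0
-61995 c = -30026
c = -30026/-61995 ≈ 0.4843 J/(g·K)

c ≈ 0.484 J/(g·K)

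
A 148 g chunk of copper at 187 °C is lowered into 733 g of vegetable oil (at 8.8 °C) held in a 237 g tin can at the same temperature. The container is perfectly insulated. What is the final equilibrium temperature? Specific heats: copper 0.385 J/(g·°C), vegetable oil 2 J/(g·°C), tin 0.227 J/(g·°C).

Setting the total heat transfer to zero:
148*0.385*(T − 187) + 733*2*(T − 8.8) + 237*0.227*(T − 8.8) = 0
56.98(T − 187) + 1466(T − 8.8) + 53.8(T − 8.8) = 0
1576.8 T = 24029
T = 24029 / 1576.8 = 15.2 °C

T_f ≈ 15.2 °C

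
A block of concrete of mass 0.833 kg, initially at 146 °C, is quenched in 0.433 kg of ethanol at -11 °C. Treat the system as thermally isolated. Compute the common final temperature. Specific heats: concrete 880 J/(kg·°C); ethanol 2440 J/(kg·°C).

T_f ≈ 53.3 °C

Taking heat into each body as positive, Σ m c ΔT = 0:
0.833*880*(T − 146) + 0.433*2440*(T − (-11)) = 0
(733.04 + 1056.5) T = 733.04*146 + 1056.5*(-11)
T = 95402/1789.6 ≈ 53.31 °C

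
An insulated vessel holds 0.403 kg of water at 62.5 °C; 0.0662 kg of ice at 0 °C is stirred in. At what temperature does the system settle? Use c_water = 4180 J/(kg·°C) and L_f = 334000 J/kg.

T_f ≈ 42.4 °C

Sum of m c ΔT and latent-heat terms is zero:
fusion: m_ice L_f = 0.0662·334000 = 22111; meltwater 0→T: 0.0662·4180·T = 276.72 T; water cools: 0.403·4180·(T − 62.5) = 1684.5(T − 62.5)
1961.3 T = 105284 − 22111 = 83173
T ≈ 42.41 °C (positive, so assuming full melt was valid).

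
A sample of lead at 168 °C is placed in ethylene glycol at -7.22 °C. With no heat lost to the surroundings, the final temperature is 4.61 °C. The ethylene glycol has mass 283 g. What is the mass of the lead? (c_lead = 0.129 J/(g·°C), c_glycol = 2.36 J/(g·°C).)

m ≈ 375 g

Let T be the final temperature. ΣQ_i = 0:
m·0.129·(4.61 − 168) + 283·2.36·(4.61 − (-7.22)) = 0
-21.08 m = -7901
m = -7901/-21.08 ≈ 374.9 g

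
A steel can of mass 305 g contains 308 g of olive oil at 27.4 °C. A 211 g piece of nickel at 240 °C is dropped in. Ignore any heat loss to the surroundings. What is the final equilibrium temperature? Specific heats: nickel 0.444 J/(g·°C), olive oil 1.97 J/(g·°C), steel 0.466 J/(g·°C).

Let T be the final temperature. ΣQ_i = 0:
211*0.444*(T − 240) + 308*1.97*(T − 27.4) + 305*0.466*(T − 27.4) = 0
93.68(T − 240) + 606.76(T − 27.4) + 142.13(T − 27.4) = 0
842.57 T = 43004
T = 43004 / 842.57 = 51 °C

T_f ≈ 51.0 °C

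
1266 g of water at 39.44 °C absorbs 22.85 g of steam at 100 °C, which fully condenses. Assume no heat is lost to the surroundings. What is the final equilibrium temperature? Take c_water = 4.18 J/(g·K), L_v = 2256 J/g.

Taking heat into each body as positive, Σ m c ΔT = 0:
steam→water at 100 °C releases m L_v = 22.85×2256 = 51550
  condensate cools 100→T: 22.85×4.18×(T − 100) = 95.51(T − 100)
  original water: 5291.9(T − 39.44)
5387.4 T = 51550 + 9551.3 + 208712 = 269813
T ≈ 50.08 °C (< 100 °C, so full condensation is consistent).

T_f ≈ 50.1 °C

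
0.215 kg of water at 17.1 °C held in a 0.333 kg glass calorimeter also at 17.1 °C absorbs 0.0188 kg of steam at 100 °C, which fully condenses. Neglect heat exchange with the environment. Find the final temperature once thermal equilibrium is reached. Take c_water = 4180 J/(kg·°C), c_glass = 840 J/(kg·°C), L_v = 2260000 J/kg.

Energy balance with sensible and latent terms:
condense steam: −0.0188·2260000 = −42488
  condensed water 100 °C→T: 78.58(T − 100)
  water warms: 0.215·4180·(T − 17.1) = 898.7(T − 17.1)
  cup: 279.72(T − 17.1)
1257 T = 42488 + 7858.4 + 20151 = 70497
T ≈ 56.08 °C — below 100 °C, confirming all the steam condensed.

T_f ≈ 56.1 °C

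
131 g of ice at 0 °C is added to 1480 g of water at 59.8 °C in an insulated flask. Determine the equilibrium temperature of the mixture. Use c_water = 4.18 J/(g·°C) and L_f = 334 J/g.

T_f ≈ 48.4 °C

Energy balance with sensible and latent terms:
fusion: m_ice L_f = 131×334 = 43754
  meltwater 0→T: 131×4.18×T = 547.58 T
  water cools: 1480×4.18×(T − 59.8) = 6186.4(T − 59.8)
6734 T = 369947 − 43754 = 326193
T ≈ 48.44 °C. Since T > 0 °C, the all-ice-melts assumption holds.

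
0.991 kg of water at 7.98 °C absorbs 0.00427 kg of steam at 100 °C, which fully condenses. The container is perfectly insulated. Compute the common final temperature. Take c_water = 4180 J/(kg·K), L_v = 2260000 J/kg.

T_f ≈ 10.7 °C

Sum of m c ΔT and latent-heat terms is zero:
latent heat released on condensation: 0.00427·2260000 = 9650.2; condensed water 100 °C→T: 17.85(T − 100); original water: 4142.4(T − 7.98)
4160.2 T = 9650.2 + 1784.9 + 33056 = 44491
T ≈ 10.69 °C (< 100 °C, so full condensation is consistent).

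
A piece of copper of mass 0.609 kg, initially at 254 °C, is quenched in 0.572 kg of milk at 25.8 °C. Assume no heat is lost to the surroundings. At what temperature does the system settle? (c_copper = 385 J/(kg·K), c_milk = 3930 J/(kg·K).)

T_f ≈ 47.4 °C

Net heat exchanged in the isolated system is zero:
0.609·385·(T − 254) + 0.572·3930·(T − 25.8) = 0
234.47(T − 254) + 2248(T − 25.8) = 0
(234.47 + 2248) T = 234.47·254 + 2248·25.8
T ≈ 47.35 °C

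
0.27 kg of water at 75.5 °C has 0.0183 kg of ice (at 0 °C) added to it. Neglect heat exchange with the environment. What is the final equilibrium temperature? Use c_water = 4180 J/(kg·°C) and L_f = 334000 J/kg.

T_f ≈ 65.6 °C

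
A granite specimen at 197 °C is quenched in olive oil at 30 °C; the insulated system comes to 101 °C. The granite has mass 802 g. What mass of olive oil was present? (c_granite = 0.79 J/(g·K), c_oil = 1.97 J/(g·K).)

m ≈ 435 g

Heat lost by the granite = heat gained by the oil:
802·0.79·(197 − 101) = m·1.97·(101 − 30)
139.87 m = 60824  ⇒  m ≈ 434.9 g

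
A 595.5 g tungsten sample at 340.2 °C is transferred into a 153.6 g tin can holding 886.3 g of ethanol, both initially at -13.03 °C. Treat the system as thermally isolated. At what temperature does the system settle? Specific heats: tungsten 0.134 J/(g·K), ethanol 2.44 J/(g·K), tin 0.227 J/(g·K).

Heat gained plus heat lost sum to zero:
595.5*0.134*(T − 340.2) + 886.3*2.44*(T − (-13.03)) + 153.6*0.227*(T − (-13.03)) = 0
79.8(T − 340.2) + 2162.6(T − (-13.03)) + 34.87(T − (-13.03)) = 0
2277.2 T = -1485.7
T = -1485.7 / 2277.2 = -0.652 °C

T_f ≈ -0.7 °C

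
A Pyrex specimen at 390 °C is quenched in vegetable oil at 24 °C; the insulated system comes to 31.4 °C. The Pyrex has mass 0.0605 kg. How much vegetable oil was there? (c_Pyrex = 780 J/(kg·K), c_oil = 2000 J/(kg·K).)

m ≈ 1.14 kg

Taking heat into each body as positive, Σ m c ΔT = 0:
0.0605×780×(31.4 − 390) + m×2000×(31.4 − 24) = 0
14800 m = 16922
m = 16922/14800 ≈ 1.143 kg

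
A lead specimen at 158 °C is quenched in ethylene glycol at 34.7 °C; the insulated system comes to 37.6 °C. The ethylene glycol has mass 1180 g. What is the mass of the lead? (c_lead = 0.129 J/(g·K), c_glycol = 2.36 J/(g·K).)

m ≈ 520 g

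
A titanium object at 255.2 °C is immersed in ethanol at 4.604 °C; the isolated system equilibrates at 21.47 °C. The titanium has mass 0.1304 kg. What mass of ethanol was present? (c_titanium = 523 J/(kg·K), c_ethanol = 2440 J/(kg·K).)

m ≈ 0.387 kg

Heat lost by the titanium = heat gained by the ethanol:
0.1304·523·(255.2 − 21.47) = m·2440·(21.47 − 4.604)
41153 m = 15940  ⇒  m ≈ 0.3873 kg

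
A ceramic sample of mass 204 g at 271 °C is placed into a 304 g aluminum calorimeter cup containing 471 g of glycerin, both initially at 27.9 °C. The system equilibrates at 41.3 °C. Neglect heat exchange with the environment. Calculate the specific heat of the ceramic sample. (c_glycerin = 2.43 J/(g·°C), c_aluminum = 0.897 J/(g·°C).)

Taking heat into each body as positive, Σ m c ΔT = 0:
204·c·(41.3 − 271) + 471·2.43·(41.3 − 27.9) + 304·0.897·(41.3 − 27.9) = 0
-46859 c = -18991
c = -18991/-46859 ≈ 0.4053 J/(g·°C)

c ≈ 0.405 J/(g·°C)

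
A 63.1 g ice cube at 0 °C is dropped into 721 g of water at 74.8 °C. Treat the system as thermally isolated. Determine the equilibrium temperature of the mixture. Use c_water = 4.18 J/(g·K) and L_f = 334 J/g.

T_f ≈ 62.4 °C

Sum of m c ΔT and latent-heat terms is zero:
melt ice: 63.1×334 = 21075; warm the meltwater: 263.76 T; water: 3013.8(T − 74.8)
3277.5 T = 225431 − 21075 = 204355
T ≈ 62.35 °C — above 0 °C, consistent with complete melting.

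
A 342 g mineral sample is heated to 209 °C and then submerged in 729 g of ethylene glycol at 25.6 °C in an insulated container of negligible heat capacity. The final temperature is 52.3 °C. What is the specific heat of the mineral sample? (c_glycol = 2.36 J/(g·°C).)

c ≈ 0.857 J/(g·°C)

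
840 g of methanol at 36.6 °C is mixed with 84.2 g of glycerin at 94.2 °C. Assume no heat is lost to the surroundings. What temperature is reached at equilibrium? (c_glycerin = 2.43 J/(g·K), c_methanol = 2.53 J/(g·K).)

Heat lost by the glycerin equals heat gained by the methanol:
84.2×2.43×(94.2 − T) = 840×2.53×(T − 36.6)
204.61(94.2 − T) = 2125.2(T − 36.6)
2329.8 T = 97056  ⇒  T ≈ 41.66 °C

T_f ≈ 41.7 °C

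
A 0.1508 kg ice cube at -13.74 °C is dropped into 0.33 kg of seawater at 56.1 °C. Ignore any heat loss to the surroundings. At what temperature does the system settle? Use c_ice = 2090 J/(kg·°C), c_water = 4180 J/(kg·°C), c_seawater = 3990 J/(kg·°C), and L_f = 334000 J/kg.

Setting the total heat transfer to zero:
ice -13.74→0 °C: 0.1508×2090×13.74 = 4330.5; latent heat to melt: 0.1508×334000 = 50367; meltwater 0→T: 0.1508×4180×T = 630.34 T; seawater cools: 0.33×3990×(T − 56.1) = 1316.7(T − 56.1)
1947 T = 73867 − 54698 = 19169
T ≈ 9.85 °C. Since T > 0 °C, the all-ice-melts assumption holds.

T_f ≈ 9.8 °C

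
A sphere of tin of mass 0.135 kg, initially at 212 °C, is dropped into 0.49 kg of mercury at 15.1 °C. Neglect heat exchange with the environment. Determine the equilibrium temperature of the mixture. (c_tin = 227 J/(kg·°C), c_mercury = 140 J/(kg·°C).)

T_f ≈ 75.9 °C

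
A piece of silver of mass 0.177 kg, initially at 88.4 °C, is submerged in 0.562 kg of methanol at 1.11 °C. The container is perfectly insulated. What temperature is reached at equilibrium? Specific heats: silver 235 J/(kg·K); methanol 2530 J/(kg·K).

Set heat shed by the hot body equal to heat absorbed by the cold body:
0.177*235*(88.4 − T) = 0.562*2530*(T − 1.11)
41.59(88.4 − T) = 1421.9(T − 1.11)
1463.5 T = 5255.3  ⇒  T ≈ 3.59 °C

T_f ≈ 3.6 °C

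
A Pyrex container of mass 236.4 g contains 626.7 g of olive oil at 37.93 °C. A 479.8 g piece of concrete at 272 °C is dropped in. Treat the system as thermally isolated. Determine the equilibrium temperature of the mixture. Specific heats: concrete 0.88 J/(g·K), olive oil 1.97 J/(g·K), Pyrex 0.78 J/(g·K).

T_f ≈ 91.6 °C

With ΣQ=0 the equilibrium temperature is the m·c-weighted mean:
T_f = (422.22*272 + 1234.6*37.93 + 184.39*37.93) / (422.22 + 1234.6 + 184.39)
    = 168667 / 1841.2 ≈ 91.61 °C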